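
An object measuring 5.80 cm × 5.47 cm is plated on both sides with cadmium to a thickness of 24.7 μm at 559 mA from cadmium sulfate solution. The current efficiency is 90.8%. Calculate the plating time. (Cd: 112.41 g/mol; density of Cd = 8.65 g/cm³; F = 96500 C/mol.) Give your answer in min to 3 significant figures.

76.4 min

Plated area = 2 × 5.80 × 5.47 = 63.45 cm²
Volume = 63.45 × 24.7×10⁻⁴ cm = 0.1567 cm³
m(Cd) = 0.1567 × 8.65 = 1.355 g
n(Cd) = 1.355 / 112.41 = 0.01205 mol; n(e⁻) = 2 × 0.01205 = 0.02410 mol
Q = 0.02410 × 96500 / 0.908 = 2561 C
t = 2561 / 0.559 = 4581 s = 76.4 min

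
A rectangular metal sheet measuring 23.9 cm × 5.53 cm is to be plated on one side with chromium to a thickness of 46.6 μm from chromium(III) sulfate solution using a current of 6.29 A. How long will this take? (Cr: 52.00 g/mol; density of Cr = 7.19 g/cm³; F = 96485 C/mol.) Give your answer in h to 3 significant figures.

Plated area = 23.9 × 5.53 = 132.2 cm²
Volume = 132.2 × 46.6×10⁻⁴ cm = 0.6161 cm³
m(Cr) = 0.6161 × 7.19 = 4.430 g
n(Cr) = 4.430 / 52.00 = 0.08519 mol; n(e⁻) = 3 × 0.08519 = 0.2556 mol
Q = 0.2556 × 96485 = 24660 C
t = 24660 / 6.29 = 3921 s = 1.09 h

1.09 h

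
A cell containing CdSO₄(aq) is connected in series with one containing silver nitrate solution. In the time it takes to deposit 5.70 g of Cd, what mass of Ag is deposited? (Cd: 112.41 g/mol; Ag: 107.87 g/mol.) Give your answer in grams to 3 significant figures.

n(Cd) = 5.70 / 112.41 = 0.05071 mol
Cd²⁺ + 2e⁻ → Cd, so n(e⁻) = 2 × 0.05071 = 0.1014 mol
In series, the same 0.1014 mol of electrons flows through the second cell.
Ag⁺ + e⁻ → Ag, so n(Ag) = 0.1014 mol
m(Ag) = 0.1014 × 107.87 = 10.9 g

10.9 g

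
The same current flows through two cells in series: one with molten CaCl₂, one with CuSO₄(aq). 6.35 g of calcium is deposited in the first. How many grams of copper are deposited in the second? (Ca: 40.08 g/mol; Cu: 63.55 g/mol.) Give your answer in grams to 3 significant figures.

10.1 g

n(Ca) = 6.35 / 40.08 = 0.1584 mol
Ca²⁺ + 2e⁻ → Ca, so n(e⁻) = 2 × 0.1584 = 0.3168 mol
Since the cells are in series, n(e⁻) in the Cu cell is also 0.3168 mol.
Cu²⁺ + 2e⁻ → Cu, so n(Cu) = 0.3168 / 2 = 0.1584 mol
m(Cu) = 0.1584 × 63.55 = 10.1 g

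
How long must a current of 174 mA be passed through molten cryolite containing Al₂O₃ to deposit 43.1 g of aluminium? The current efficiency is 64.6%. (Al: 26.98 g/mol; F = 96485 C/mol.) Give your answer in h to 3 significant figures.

n(Al) = 43.1 / 26.98 = 1.597 mol
Al³⁺ + 3e⁻ → Al, so n(e⁻) = 3 × 1.597 = 4.791 mol
Q = 4.791 × 96485 / 0.646 = 7.156×10^5 C
t = Q / I = 7.156×10^5 / 0.174 = 4.113×10^6 s = 1140 h

1140 h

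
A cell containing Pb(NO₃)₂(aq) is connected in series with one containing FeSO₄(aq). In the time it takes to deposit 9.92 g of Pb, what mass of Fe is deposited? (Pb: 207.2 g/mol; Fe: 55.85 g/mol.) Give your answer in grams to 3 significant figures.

n(Pb) = 9.92 / 207.2 = 0.04788 mol
Pb²⁺ + 2e⁻ → Pb, so n(e⁻) = 2 × 0.04788 = 0.09576 mol
In series, the same 0.09576 mol of electrons flows through the second cell.
Fe²⁺ + 2e⁻ → Fe, so n(Fe) = 0.09576 / 2 = 0.04788 mol
m(Fe) = 0.04788 × 55.85 = 2.67 g

2.67 g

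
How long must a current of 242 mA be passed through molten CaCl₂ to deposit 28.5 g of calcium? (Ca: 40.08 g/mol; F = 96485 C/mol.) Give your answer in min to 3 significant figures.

9450 min

n(Ca) = 28.5 / 40.08 = 0.7111 mol
Ca²⁺ + 2e⁻ → Ca, so n(e⁻) = 2 × 0.7111 = 1.422 mol
Q = 1.422 × 96485 = 1.372×10^5 C
t = Q / I = 1.372×10^5 / 0.242 = 5.669×10^5 s = 9450 min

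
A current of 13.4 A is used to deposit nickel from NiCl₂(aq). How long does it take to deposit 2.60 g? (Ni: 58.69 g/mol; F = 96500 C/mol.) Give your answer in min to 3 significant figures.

10.6 min

n(Ni) = 2.60 / 58.69 = 0.04430 mol
Ni²⁺ + 2e⁻ → Ni, so n(e⁻) = 2 × 0.04430 = 0.08860 mol
Q = 0.08860 × 96500 = 8550 C
t = Q / I = 8550 / 13.4 = 638.1 s = 10.6 min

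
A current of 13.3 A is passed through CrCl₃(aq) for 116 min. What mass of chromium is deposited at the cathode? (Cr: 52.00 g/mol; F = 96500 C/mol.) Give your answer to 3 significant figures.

16.6 g

Charge passed = 13.3 × 6960 = 92570 C
n(e⁻) = Q/F = 92570/96500 = 0.9593 mol
Cr³⁺ + 3e⁻ → Cr, so n(Cr) = 0.9593 / 3 = 0.3198 mol
m = 0.3198 × 52.00 = 16.6 g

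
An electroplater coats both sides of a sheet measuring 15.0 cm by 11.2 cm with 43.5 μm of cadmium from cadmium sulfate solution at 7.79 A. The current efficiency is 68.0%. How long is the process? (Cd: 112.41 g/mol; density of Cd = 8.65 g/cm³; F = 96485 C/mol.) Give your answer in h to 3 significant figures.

1.14 h

Plated area = 2 × 15.0 × 11.2 = 336.0 cm²
Volume = 336.0 × 43.5×10⁻⁴ cm = 1.462 cm³
m(Cd) = 1.462 × 8.65 = 12.65 g
n(Cd) = 12.65 / 112.41 = 0.1125 mol; n(e⁻) = 2 × 0.1125 = 0.2250 mol
Q = 0.2250 × 96485 / 0.680 = 31930 C
t = 31930 / 7.79 = 4099 s = 1.14 h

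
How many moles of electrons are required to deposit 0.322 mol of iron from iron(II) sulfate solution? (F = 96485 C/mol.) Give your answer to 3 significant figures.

Fe²⁺ + 2e⁻ → Fe, so n(e⁻) = 2 × 0.322 = 0.6440 mol

0.644 mol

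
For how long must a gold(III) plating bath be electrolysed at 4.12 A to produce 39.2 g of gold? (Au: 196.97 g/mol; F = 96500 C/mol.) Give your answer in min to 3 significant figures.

n(Au) = 39.2 / 196.97 = 0.1990 mol
Au³⁺ + 3e⁻ → Au, so n(e⁻) = 3 × 0.1990 = 0.5970 mol
Q = 0.5970 × 96500 = 57610 C
t = Q / I = 57610 / 4.12 = 13980 s = 233 min

233 min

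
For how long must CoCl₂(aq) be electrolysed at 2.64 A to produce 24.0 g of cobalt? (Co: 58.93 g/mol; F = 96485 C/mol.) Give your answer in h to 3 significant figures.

n(Co) = 24.0 / 58.93 = 0.4073 mol
Co²⁺ + 2e⁻ → Co, so n(e⁻) = 2 × 0.4073 = 0.8146 mol
Q = 0.8146 × 96485 = 78600 C
t = Q / I = 78600 / 2.64 = 29770 s = 8.27 h

8.27 h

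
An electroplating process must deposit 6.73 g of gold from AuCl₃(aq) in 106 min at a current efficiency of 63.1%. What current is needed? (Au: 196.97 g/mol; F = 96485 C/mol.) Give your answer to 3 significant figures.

n(Au) = 6.73 / 196.97 = 0.03417 mol
Au³⁺ + 3e⁻ → Au, so n(e⁻) = 3 × 0.03417 = 0.1025 mol
Q = 0.1025 × 96485 / 0.631 = 15670 C
I = Q / t = 15670 / 6360 s = 2.46 A

2.46 A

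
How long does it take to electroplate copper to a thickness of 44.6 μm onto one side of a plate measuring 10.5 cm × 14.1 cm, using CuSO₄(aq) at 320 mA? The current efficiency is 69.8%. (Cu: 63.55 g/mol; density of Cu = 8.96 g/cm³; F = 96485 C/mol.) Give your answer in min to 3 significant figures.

1340 min

Plated area = 10.5 × 14.1 = 148.1 cm²
Volume = 148.1 × 44.6×10⁻⁴ cm = 0.6605 cm³
m(Cu) = 0.6605 × 8.96 = 5.918 g
n(Cu) = 5.918 / 63.55 = 0.09312 mol; n(e⁻) = 2 × 0.09312 = 0.1862 mol
Q = 0.1862 × 96485 / 0.698 = 25740 C
t = 25740 / 0.320 = 80440 s = 1340 min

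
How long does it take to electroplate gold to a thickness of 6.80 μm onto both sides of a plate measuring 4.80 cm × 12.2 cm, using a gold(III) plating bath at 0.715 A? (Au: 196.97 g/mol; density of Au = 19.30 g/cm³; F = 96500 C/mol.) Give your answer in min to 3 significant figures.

Plated area = 2 × 4.80 × 12.2 = 117.1 cm²
Volume = 117.1 × 6.80×10⁻⁴ cm = 0.07963 cm³
m(Au) = 0.07963 × 19.30 = 1.537 g
n(Au) = 1.537 / 196.97 = 0.007803 mol; n(e⁻) = 3 × 0.007803 = 0.02341 mol
Q = 0.02341 × 96500 = 2259 C
t = 2259 / 0.715 = 3159 s = 52.7 min

52.7 min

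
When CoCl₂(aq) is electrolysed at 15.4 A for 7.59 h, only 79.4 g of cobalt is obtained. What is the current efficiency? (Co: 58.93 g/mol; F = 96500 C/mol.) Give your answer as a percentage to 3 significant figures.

61.8%

Q = 15.4 × 27324 = 4.208×10^5 C
n(e⁻) = 4.208×10^5 / 96500 = 4.361 mol
Co²⁺ + 2e⁻ → Co, so theoretical n(Co) = 2.181 mol → 128.5 g
Efficiency = 79.4 / 128.5 = 0.6179 = 61.8%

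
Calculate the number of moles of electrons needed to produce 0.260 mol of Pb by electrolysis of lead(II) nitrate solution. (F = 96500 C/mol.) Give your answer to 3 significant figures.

Pb²⁺ + 2e⁻ → Pb, so n(e⁻) = 2 × 0.260 = 0.5200 mol

0.520 mol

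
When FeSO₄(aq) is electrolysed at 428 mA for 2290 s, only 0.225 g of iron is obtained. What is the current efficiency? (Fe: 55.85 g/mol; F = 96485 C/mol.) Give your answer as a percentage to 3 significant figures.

Q = 0.428 × 2290 = 980.1 C
n(e⁻) = 980.1 / 96485 = 0.01016 mol
Fe²⁺ + 2e⁻ → Fe, so theoretical n(Fe) = 0.005080 mol → 0.2837 g
Efficiency = 0.225 / 0.2837 = 0.7931 = 79.3%

79.3%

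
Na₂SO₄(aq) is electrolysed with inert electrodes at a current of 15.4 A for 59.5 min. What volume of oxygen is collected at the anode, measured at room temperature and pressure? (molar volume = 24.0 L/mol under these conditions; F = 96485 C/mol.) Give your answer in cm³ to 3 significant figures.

Charge passed = 15.4 × 3570 = 54980 C
n(e⁻) = Q/F = 54980/96485 = 0.5698 mol
2H₂O → O₂ + 4H⁺ + 4e⁻, so n(O₂) = 0.5698 / 4 = 0.1425 mol
V = 0.1425 × 24.0 = 3.420 L
= 3420 cm³

3420 cm³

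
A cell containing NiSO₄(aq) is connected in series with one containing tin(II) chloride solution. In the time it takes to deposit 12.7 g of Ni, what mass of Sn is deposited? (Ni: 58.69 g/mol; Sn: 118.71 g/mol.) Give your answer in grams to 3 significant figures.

25.7 g

n(Ni) = 12.7 / 58.69 = 0.2164 mol
Ni²⁺ + 2e⁻ → Ni, so n(e⁻) = 2 × 0.2164 = 0.4328 mol
The cells are in series, so the same charge (and hence the same n(e⁻) = 0.4328 mol) passes through both.
Sn²⁺ + 2e⁻ → Sn, so n(Sn) = 0.4328 / 2 = 0.2164 mol
m(Sn) = 0.2164 × 118.71 = 25.7 g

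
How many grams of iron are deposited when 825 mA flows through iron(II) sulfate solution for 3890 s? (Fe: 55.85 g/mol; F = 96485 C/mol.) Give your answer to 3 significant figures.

Charge passed = 0.825 × 3890 = 3209 C
n(e⁻) = Q/F = 3209/96485 = 0.03326 mol
Fe²⁺ + 2e⁻ → Fe, so n(Fe) = 0.03326 / 2 = 0.01663 mol
m = 0.01663 × 55.85 = 0.929 g

0.929 g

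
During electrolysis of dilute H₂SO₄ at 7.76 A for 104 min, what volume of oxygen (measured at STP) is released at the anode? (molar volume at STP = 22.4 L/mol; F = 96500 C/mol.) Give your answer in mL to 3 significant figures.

Q = It = 7.76 × 6240 = 48420 C
n(e⁻) = Q/F = 48420/96500 = 0.5018 mol
2H₂O → O₂ + 4H⁺ + 4e⁻, so n(O₂) = 0.5018 / 4 = 0.1255 mol
V = 0.1255 × 22.4 = 2.811 L
= 2810 mL

2810 mL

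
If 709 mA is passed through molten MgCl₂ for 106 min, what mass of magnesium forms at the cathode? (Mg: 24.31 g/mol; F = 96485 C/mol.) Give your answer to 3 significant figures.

0.568 g

Charge passed = 0.709 × 6360 = 4509 C
n(e⁻) = 4509 / 96485 = 0.04673 mol
Mg²⁺ + 2e⁻ → Mg, so n(Mg) = 0.04673 / 2 = 0.02337 mol
m = 0.02337 × 24.31 = 0.568 g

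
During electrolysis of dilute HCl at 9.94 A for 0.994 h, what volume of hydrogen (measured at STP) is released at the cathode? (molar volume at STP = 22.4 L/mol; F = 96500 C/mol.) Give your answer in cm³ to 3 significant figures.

4130 cm³

Charge passed = 9.94 × 3578.4 = 35570 C
n(e⁻) = Q/F = 35570/96500 = 0.3686 mol
2H⁺ + 2e⁻ → H₂, so n(H₂) = 0.3686 / 2 = 0.1843 mol
V = 0.1843 × 22.4 = 4.128 L
= 4130 cm³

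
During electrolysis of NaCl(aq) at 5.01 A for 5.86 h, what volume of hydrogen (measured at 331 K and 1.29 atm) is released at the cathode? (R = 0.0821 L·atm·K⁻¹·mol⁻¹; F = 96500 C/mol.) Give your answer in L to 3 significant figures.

11.5 L

Q = 5.01 A × 21096 s = 1.057×10^5 C
n(e⁻) = Q/F = 1.057×10^5/96500 = 1.095 mol
2H⁺ + 2e⁻ → H₂, so n(H₂) = 1.095 / 2 = 0.5475 mol
V = nRT/P = 0.5475 × 0.0821 × 331 / 1.29 = 11.53 L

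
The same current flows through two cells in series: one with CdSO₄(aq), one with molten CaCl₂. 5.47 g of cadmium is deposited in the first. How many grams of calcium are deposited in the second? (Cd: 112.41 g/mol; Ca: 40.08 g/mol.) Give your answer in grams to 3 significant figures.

1.95 g

n(Cd) = 5.47 / 112.41 = 0.04866 mol
Cd²⁺ + 2e⁻ → Cd, so n(e⁻) = 2 × 0.04866 = 0.09732 mol
Since the cells are in series, n(e⁻) in the Ca cell is also 0.09732 mol.
Ca²⁺ + 2e⁻ → Ca, so n(Ca) = 0.09732 / 2 = 0.04866 mol
m(Ca) = 0.04866 × 40.08 = 1.95 g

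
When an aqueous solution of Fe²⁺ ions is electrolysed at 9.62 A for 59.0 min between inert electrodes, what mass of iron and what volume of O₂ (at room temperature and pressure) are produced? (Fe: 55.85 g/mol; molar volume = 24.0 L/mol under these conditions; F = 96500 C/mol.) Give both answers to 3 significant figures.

Q = 9.62 × 3540 = 34050 C; n(e⁻) = 34050 / 96500 = 0.3528 mol
Cathode: Fe²⁺ + 2e⁻ → Fe → n(Fe) = 0.3528/2 = 0.1764 mol → 9.85 g
Anode: 2H₂O → O₂ + 4H⁺ + 4e⁻ → n(O₂) = 0.3528/4 = 0.08820 mol → 2.12 L

9.85 g Fe; 2.12 L O₂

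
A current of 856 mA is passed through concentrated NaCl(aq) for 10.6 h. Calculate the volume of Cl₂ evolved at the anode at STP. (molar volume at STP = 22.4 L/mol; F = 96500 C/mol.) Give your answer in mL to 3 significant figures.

3790 mL

Charge passed = 0.856 × 38160 = 32660 C
Moles of electrons = 32660 / 96500 = 0.3384 mol
2Cl⁻ → Cl₂ + 2e⁻, so n(Cl₂) = 0.3384 / 2 = 0.1692 mol
V = 0.1692 × 22.4 = 3.790 L
= 3790 mL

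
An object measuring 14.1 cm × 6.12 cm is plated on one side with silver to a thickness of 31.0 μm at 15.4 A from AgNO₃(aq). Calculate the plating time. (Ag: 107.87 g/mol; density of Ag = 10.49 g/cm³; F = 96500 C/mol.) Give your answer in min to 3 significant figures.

Plated area = 14.1 × 6.12 = 86.29 cm²
Volume = 86.29 × 31.0×10⁻⁴ cm = 0.2675 cm³
m(Ag) = 0.2675 × 10.49 = 2.806 g
n(Ag) = 2.806 / 107.87 = 0.02601 mol; n(e⁻) = 0.02601 mol
Q = 0.02601 × 96500 = 2510 C
t = 2510 / 15.4 = 163.0 s = 2.72 min

2.72 min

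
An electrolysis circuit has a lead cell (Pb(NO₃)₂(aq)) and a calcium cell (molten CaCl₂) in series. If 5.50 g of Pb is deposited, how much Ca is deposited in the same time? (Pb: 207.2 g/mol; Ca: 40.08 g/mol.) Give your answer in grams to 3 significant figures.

n(Pb) = 5.50 / 207.2 = 0.02654 mol
Pb²⁺ + 2e⁻ → Pb, so n(e⁻) = 2 × 0.02654 = 0.05308 mol
The cells are in series, so the same charge (and hence the same n(e⁻) = 0.05308 mol) passes through both.
Ca²⁺ + 2e⁻ → Ca, so n(Ca) = 0.05308 / 2 = 0.02654 mol
m(Ca) = 0.02654 × 40.08 = 1.06 g

1.06 g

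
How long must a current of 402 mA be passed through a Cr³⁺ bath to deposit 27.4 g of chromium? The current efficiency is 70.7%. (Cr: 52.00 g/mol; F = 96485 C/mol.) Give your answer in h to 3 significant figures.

n(Cr) = 27.4 / 52.00 = 0.5269 mol
Cr³⁺ + 3e⁻ → Cr, so n(e⁻) = 3 × 0.5269 = 1.581 mol
Q = 1.581 × 96485 / 0.707 = 2.158×10^5 C
t = Q / I = 2.158×10^5 / 0.402 = 5.368×10^5 s = 149 h

149 h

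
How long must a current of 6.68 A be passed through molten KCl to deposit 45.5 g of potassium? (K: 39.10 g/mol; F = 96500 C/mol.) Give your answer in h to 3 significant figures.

n(K) = 45.5 / 39.10 = 1.164 mol
K⁺ + e⁻ → K, so n(e⁻) = 1.164 mol
Q = 1.164 × 96500 = 1.123×10^5 C
t = Q / I = 1.123×10^5 / 6.68 = 16810 s = 4.67 h

4.67 h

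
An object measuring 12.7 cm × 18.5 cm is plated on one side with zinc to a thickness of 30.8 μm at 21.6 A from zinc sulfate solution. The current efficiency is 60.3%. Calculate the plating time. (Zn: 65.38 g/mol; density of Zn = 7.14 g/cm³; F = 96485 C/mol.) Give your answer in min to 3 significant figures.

19.5 min

Plated area = 12.7 × 18.5 = 235.0 cm²
Volume = 235.0 × 30.8×10⁻⁴ cm = 0.7238 cm³
m(Zn) = 0.7238 × 7.14 = 5.168 g
n(Zn) = 5.168 / 65.38 = 0.07905 mol; n(e⁻) = 2 × 0.07905 = 0.1581 mol
Q = 0.1581 × 96485 / 0.603 = 25300 C
t = 25300 / 21.6 = 1171 s = 19.5 min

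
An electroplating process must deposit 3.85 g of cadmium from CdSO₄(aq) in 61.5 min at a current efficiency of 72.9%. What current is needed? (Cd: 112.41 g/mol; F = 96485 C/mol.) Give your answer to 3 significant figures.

n(Cd) = 3.85 / 112.41 = 0.03425 mol
Cd²⁺ + 2e⁻ → Cd, so n(e⁻) = 2 × 0.03425 = 0.06850 mol
Q = 0.06850 × 96485 / 0.729 = 9066 C
I = Q / t = 9066 / 3690 s = 2.46 A

2.46 A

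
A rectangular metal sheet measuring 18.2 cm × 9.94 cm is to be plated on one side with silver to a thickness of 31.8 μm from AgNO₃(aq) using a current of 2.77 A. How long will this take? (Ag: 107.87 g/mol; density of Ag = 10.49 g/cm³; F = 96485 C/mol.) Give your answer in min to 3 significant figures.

32.5 min

Plated area = 18.2 × 9.94 = 180.9 cm²
Volume = 180.9 × 31.8×10⁻⁴ cm = 0.5753 cm³
m(Ag) = 0.5753 × 10.49 = 6.035 g
n(Ag) = 6.035 / 107.87 = 0.05595 mol; n(e⁻) = 0.05595 mol
Q = 0.05595 × 96485 = 5398 C
t = 5398 / 2.77 = 1949 s = 32.5 min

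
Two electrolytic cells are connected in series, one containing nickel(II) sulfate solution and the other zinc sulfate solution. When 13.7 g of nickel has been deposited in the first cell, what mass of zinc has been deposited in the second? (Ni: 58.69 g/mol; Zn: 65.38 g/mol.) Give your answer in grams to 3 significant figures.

n(Ni) = 13.7 / 58.69 = 0.2334 mol
Ni²⁺ + 2e⁻ → Ni, so n(e⁻) = 2 × 0.2334 = 0.4668 mol
Same current for the same time ⇒ same n(e⁻) = 0.4668 mol in both cells.
Zn²⁺ + 2e⁻ → Zn, so n(Zn) = 0.4668 / 2 = 0.2334 mol
m(Zn) = 0.2334 × 65.38 = 15.3 g

15.3 g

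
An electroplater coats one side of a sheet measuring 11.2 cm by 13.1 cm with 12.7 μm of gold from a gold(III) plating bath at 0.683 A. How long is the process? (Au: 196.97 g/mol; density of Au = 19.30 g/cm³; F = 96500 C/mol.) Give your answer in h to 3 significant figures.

2.15 h

Plated area = 11.2 × 13.1 = 146.7 cm²
Volume = 146.7 × 12.7×10⁻⁴ cm = 0.1863 cm³
m(Au) = 0.1863 × 19.30 = 3.596 g
n(Au) = 3.596 / 196.97 = 0.01826 mol; n(e⁻) = 3 × 0.01826 = 0.05478 mol
Q = 0.05478 × 96500 = 5286 C
t = 5286 / 0.683 = 7739 s = 2.15 h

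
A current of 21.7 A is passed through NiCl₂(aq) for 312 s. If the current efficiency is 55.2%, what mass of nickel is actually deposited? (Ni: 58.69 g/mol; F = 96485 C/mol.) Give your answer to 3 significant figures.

1.14 g

Q = 21.7 × 312 = 6770 C
n(e⁻) = 6770 / 96485 = 0.07017 mol
Ni²⁺ + 2e⁻ → Ni, so theoretical m(Ni) = 0.03509 × 58.69 = 2.059 g
Actual mass = 55.2% × 2.059 = 1.14 g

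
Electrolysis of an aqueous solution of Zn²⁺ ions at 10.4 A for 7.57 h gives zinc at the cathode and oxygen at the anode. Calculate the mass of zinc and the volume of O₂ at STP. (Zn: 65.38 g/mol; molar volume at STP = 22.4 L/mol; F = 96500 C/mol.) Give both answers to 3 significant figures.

96.0 g Zn; 16.4 L O₂

Q = 10.4 × 27252 = 2.834×10^5 C; n(e⁻) = 2.834×10^5 / 96500 = 2.937 mol
Cathode: Zn²⁺ + 2e⁻ → Zn → n(Zn) = 2.937/2 = 1.469 mol → 96.0 g
Anode: 2H₂O → O₂ + 4H⁺ + 4e⁻ → n(O₂) = 2.937/4 = 0.7343 mol → 16.4 L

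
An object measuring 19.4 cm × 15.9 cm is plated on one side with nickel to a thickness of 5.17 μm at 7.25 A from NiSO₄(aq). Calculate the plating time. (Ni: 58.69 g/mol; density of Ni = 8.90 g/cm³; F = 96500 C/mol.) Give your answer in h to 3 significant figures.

0.179 h

Plated area = 19.4 × 15.9 = 308.5 cm²
Volume = 308.5 × 5.17×10⁻⁴ cm = 0.1595 cm³
m(Ni) = 0.1595 × 8.90 = 1.420 g
n(Ni) = 1.420 / 58.69 = 0.02419 mol; n(e⁻) = 2 × 0.02419 = 0.04838 mol
Q = 0.04838 × 96500 = 4669 C
t = 4669 / 7.25 = 644.0 s = 0.179 h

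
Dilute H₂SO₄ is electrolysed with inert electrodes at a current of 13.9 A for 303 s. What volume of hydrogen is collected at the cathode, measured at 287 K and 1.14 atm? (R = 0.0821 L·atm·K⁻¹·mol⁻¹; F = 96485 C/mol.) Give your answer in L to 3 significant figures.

0.451 L

Q = 13.9 A × 303 s = 4212 C
n(e⁻) = Q/F = 4212/96485 = 0.04365 mol
2H⁺ + 2e⁻ → H₂, so n(H₂) = 0.04365 / 2 = 0.02183 mol
V = nRT/P = 0.02183 × 0.0821 × 287 / 1.14 = 0.4512 L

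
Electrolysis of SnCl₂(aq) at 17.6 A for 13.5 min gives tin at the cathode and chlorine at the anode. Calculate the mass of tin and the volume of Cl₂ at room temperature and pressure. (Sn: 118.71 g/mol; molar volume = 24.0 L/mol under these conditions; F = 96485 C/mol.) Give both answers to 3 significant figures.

Q = 17.6 × 810 = 14260 C; n(e⁻) = 14260 / 96485 = 0.1478 mol
Cathode: Sn²⁺ + 2e⁻ → Sn → n(Sn) = 0.1478/2 = 0.07390 mol → 8.77 g
Anode: 2Cl⁻ → Cl₂ + 2e⁻ → n(Cl₂) = 0.1478/2 = 0.07390 mol → 1.77 L

8.77 g Sn; 1.77 L Cl₂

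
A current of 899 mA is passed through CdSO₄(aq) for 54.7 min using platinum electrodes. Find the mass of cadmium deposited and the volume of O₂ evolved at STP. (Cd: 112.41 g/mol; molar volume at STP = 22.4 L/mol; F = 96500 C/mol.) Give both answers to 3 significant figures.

1.72 g Cd; 0.171 L O₂

Q = 0.899 × 3282 = 2951 C; n(e⁻) = 2951 / 96500 = 0.03058 mol
Cathode: Cd²⁺ + 2e⁻ → Cd → n(Cd) = 0.03058/2 = 0.01529 mol → 1.72 g
Anode: 2H₂O → O₂ + 4H⁺ + 4e⁻ → n(O₂) = 0.03058/4 = 0.007645 mol → 0.171 L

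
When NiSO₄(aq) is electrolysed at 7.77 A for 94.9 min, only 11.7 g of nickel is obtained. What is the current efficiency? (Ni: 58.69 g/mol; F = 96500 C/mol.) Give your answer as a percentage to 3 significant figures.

87.0%

Q = 7.77 × 5694 = 44240 C
n(e⁻) = 44240 / 96500 = 0.4584 mol
Ni²⁺ + 2e⁻ → Ni, so theoretical n(Ni) = 0.2292 mol → 13.45 g
Efficiency = 11.7 / 13.45 = 0.8699 = 87.0%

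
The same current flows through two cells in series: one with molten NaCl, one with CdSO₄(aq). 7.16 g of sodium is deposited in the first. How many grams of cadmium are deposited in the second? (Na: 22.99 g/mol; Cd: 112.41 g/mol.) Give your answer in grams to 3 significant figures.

17.5 g

n(Na) = 7.16 / 22.99 = 0.3114 mol
Na⁺ + e⁻ → Na, so n(e⁻) = 0.3114 mol
In series, the same 0.3114 mol of electrons flows through the second cell.
Cd²⁺ + 2e⁻ → Cd, so n(Cd) = 0.3114 / 2 = 0.1557 mol
m(Cd) = 0.1557 × 112.41 = 17.5 g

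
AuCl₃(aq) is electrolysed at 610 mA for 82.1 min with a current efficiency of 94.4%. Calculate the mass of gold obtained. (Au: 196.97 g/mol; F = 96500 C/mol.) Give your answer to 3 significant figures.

Q = 0.610 × 4926 = 3005 C
n(e⁻) = 3005 / 96500 = 0.03114 mol
Au³⁺ + 3e⁻ → Au, so theoretical m(Au) = 0.01038 × 196.97 = 2.045 g
Actual mass = 94.4% × 2.045 = 1.93 g

1.93 g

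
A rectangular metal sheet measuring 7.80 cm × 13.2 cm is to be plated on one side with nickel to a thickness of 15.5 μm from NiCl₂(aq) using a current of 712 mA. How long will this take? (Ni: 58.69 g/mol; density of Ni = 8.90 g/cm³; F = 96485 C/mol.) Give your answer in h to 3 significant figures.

Plated area = 7.80 × 13.2 = 103.0 cm²
Volume = 103.0 × 15.5×10⁻⁴ cm = 0.1597 cm³
m(Ni) = 0.1597 × 8.90 = 1.421 g
n(Ni) = 1.421 / 58.69 = 0.02421 mol; n(e⁻) = 2 × 0.02421 = 0.04842 mol
Q = 0.04842 × 96485 = 4672 C
t = 4672 / 0.712 = 6562 s = 1.82 h

1.82 h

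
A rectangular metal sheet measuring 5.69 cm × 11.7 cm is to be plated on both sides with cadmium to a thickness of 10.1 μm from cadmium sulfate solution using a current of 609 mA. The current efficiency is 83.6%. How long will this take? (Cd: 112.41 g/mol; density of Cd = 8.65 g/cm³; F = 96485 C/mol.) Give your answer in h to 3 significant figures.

1.09 h

Plated area = 2 × 5.69 × 11.7 = 133.1 cm²
Volume = 133.1 × 10.1×10⁻⁴ cm = 0.1344 cm³
m(Cd) = 0.1344 × 8.65 = 1.163 g
n(Cd) = 1.163 / 112.41 = 0.01035 mol; n(e⁻) = 2 × 0.01035 = 0.02070 mol
Q = 0.02070 × 96485 / 0.836 = 2389 C
t = 2389 / 0.609 = 3923 s = 1.09 h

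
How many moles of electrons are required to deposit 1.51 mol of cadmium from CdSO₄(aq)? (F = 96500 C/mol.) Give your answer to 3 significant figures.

3.02 mol

Cd²⁺ + 2e⁻ → Cd, so n(e⁻) = 2 × 1.51 = 3.020 mol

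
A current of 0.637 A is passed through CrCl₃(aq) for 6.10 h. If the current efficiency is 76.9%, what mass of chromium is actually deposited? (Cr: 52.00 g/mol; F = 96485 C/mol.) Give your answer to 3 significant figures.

Q = 0.637 × 21960 = 13990 C
n(e⁻) = 13990 / 96485 = 0.1450 mol
Cr³⁺ + 3e⁻ → Cr, so theoretical m(Cr) = 0.04833 × 52.00 = 2.513 g
Actual mass = 76.9% × 2.513 = 1.93 g

1.93 g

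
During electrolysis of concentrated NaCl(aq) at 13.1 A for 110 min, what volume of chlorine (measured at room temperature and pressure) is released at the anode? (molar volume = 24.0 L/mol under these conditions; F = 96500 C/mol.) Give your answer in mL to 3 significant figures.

10800 mL

Q = 13.1 A × 6600 s = 86460 C
n(e⁻) = Q/F = 86460/96500 = 0.8960 mol
2Cl⁻ → Cl₂ + 2e⁻, so n(Cl₂) = 0.8960 / 2 = 0.4480 mol
V = 0.4480 × 24.0 = 10.75 L
= 10800 mL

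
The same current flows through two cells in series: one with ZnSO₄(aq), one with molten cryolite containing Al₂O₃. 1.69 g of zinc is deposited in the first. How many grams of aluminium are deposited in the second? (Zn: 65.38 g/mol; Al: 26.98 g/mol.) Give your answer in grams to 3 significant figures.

0.465 g

n(Zn) = 1.69 / 65.38 = 0.02585 mol
Zn²⁺ + 2e⁻ → Zn, so n(e⁻) = 2 × 0.02585 = 0.05170 mol
Since the cells are in series, n(e⁻) in the Al cell is also 0.05170 mol.
Al³⁺ + 3e⁻ → Al, so n(Al) = 0.05170 / 3 = 0.01723 mol
m(Al) = 0.01723 × 26.98 = 0.465 g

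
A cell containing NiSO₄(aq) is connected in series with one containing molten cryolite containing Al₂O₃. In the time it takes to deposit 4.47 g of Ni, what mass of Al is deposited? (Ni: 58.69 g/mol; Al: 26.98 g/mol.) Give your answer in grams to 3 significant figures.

1.37 g

n(Ni) = 4.47 / 58.69 = 0.07616 mol
Ni²⁺ + 2e⁻ → Ni, so n(e⁻) = 2 × 0.07616 = 0.1523 mol
In series, the same 0.1523 mol of electrons flows through the second cell.
Al³⁺ + 3e⁻ → Al, so n(Al) = 0.1523 / 3 = 0.05077 mol
m(Al) = 0.05077 × 26.98 = 1.37 g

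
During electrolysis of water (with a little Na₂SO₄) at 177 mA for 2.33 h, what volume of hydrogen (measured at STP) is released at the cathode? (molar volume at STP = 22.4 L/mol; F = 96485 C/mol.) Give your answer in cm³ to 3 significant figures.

Q = It = 0.177 × 8388 = 1485 C
n(e⁻) = 1485 / 96485 = 0.01539 mol
2H⁺ + 2e⁻ → H₂, so n(H₂) = 0.01539 / 2 = 0.007695 mol
V = 0.007695 × 22.4 = 0.1724 L
= 172 cm³

172 cm³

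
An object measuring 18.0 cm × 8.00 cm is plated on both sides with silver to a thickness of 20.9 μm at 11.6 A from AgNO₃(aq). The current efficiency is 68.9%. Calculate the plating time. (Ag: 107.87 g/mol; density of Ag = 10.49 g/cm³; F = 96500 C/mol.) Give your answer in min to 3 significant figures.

11.8 min

Plated area = 2 × 18.0 × 8.00 = 288.0 cm²
Volume = 288.0 × 20.9×10⁻⁴ cm = 0.6019 cm³
m(Ag) = 0.6019 × 10.49 = 6.314 g
n(Ag) = 6.314 / 107.87 = 0.05853 mol; n(e⁻) = 0.05853 mol
Q = 0.05853 × 96500 / 0.689 = 8198 C
t = 8198 / 11.6 = 706.7 s = 11.8 min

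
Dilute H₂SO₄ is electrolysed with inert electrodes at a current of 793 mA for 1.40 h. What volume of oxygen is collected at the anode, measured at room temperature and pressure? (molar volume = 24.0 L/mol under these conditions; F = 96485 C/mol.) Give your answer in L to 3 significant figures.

Q = 0.793 A × 5040 s = 3997 C
n(e⁻) = 3997 / 96485 = 0.04143 mol
2H₂O → O₂ + 4H⁺ + 4e⁻, so n(O₂) = 0.04143 / 4 = 0.01036 mol
V = 0.01036 × 24.0 = 0.2486 L

0.249 L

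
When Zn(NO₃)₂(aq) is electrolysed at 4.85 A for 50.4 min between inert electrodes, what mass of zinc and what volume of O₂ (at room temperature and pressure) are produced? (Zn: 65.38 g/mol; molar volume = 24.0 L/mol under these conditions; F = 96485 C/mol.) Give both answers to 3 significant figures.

Q = 4.85 × 3024 = 14670 C; n(e⁻) = 14670 / 96485 = 0.1520 mol
Cathode: Zn²⁺ + 2e⁻ → Zn → n(Zn) = 0.1520/2 = 0.07600 mol → 4.97 g
Anode: 2H₂O → O₂ + 4H⁺ + 4e⁻ → n(O₂) = 0.1520/4 = 0.03800 mol → 0.912 L

4.97 g Zn; 0.912 L O₂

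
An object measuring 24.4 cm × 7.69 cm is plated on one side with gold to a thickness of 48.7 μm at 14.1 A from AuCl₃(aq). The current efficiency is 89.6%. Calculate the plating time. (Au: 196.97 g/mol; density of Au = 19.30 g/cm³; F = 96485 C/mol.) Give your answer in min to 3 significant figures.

34.2 min

Plated area = 24.4 × 7.69 = 187.6 cm²
Volume = 187.6 × 48.7×10⁻⁴ cm = 0.9136 cm³
m(Au) = 0.9136 × 19.30 = 17.63 g
n(Au) = 17.63 / 196.97 = 0.08951 mol; n(e⁻) = 3 × 0.08951 = 0.2685 mol
Q = 0.2685 × 96485 / 0.896 = 28910 C
t = 28910 / 14.1 = 2050 s = 34.2 min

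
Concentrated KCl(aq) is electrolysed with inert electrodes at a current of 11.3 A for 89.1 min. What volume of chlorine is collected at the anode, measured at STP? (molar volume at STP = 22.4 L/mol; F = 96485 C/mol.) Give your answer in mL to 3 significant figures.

Q = 11.3 A × 5346 s = 60410 C
n(e⁻) = Q/F = 60410/96485 = 0.6261 mol
2Cl⁻ → Cl₂ + 2e⁻, so n(Cl₂) = 0.6261 / 2 = 0.3131 mol
V = 0.3131 × 22.4 = 7.013 L
= 7010 mL

7010 mL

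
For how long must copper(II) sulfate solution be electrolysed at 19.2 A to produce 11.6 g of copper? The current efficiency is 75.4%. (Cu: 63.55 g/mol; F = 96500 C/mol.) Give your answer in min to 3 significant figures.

n(Cu) = 11.6 / 63.55 = 0.1825 mol
Cu²⁺ + 2e⁻ → Cu, so n(e⁻) = 2 × 0.1825 = 0.3650 mol
Q = 0.3650 × 96500 / 0.754 = 46710 C
t = Q / I = 46710 / 19.2 = 2433 s = 40.6 min

40.6 min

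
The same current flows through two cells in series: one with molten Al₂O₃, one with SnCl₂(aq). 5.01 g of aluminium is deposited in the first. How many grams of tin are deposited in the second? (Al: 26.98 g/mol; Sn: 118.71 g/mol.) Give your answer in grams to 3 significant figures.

33.1 g

n(Al) = 5.01 / 26.98 = 0.1857 mol
Al³⁺ + 3e⁻ → Al, so n(e⁻) = 3 × 0.1857 = 0.5571 mol
In series, the same 0.5571 mol of electrons flows through the second cell.
Sn²⁺ + 2e⁻ → Sn, so n(Sn) = 0.5571 / 2 = 0.2786 mol
m(Sn) = 0.2786 × 118.71 = 33.1 g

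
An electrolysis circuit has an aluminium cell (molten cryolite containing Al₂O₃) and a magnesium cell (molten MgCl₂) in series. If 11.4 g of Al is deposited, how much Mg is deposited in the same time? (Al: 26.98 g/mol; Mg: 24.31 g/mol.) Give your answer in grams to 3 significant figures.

n(Al) = 11.4 / 26.98 = 0.4225 mol
Al³⁺ + 3e⁻ → Al, so n(e⁻) = 3 × 0.4225 = 1.268 mol
Since the cells are in series, n(e⁻) in the Mg cell is also 1.268 mol.
Mg²⁺ + 2e⁻ → Mg, so n(Mg) = 1.268 / 2 = 0.6340 mol
m(Mg) = 0.6340 × 24.31 = 15.4 g

15.4 g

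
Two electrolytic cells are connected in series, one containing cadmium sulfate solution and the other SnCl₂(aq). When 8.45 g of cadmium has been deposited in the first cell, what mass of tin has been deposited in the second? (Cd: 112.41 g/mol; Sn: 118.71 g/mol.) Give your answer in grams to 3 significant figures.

n(Cd) = 8.45 / 112.41 = 0.07517 mol
Cd²⁺ + 2e⁻ → Cd, so n(e⁻) = 2 × 0.07517 = 0.1503 mol
Same current for the same time ⇒ same n(e⁻) = 0.1503 mol in both cells.
Sn²⁺ + 2e⁻ → Sn, so n(Sn) = 0.1503 / 2 = 0.07515 mol
m(Sn) = 0.07515 × 118.71 = 8.92 g

8.92 g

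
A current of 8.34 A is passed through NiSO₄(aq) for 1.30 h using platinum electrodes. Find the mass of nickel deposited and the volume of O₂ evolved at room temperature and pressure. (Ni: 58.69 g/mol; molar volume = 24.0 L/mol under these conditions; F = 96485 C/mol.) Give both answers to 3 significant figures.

11.9 g Ni; 2.43 L O₂

Q = 8.34 × 4680 = 39030 C; n(e⁻) = 39030 / 96485 = 0.4045 mol
Cathode: Ni²⁺ + 2e⁻ → Ni → n(Ni) = 0.4045/2 = 0.2023 mol → 11.9 g
Anode: 2H₂O → O₂ + 4H⁺ + 4e⁻ → n(O₂) = 0.4045/4 = 0.1011 mol → 2.43 L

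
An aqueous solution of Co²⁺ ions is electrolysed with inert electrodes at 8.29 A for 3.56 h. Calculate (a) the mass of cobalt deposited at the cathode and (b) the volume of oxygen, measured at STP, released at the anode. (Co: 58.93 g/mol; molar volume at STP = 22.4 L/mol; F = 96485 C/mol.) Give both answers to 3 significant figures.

Q = 8.29 × 12816 = 1.062×10^5 C; n(e⁻) = 1.062×10^5 / 96485 = 1.101 mol
Cathode: Co²⁺ + 2e⁻ → Co → n(Co) = 1.101/2 = 0.5505 mol → 32.4 g
Anode: 2H₂O → O₂ + 4H⁺ + 4e⁻ → n(O₂) = 1.101/4 = 0.2753 mol → 6.17 L

32.4 g Co; 6.17 L O₂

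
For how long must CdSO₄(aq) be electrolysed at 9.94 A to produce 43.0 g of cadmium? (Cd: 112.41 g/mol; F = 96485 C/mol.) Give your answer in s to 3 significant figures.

n(Cd) = 43.0 / 112.41 = 0.3825 mol
Cd²⁺ + 2e⁻ → Cd, so n(e⁻) = 2 × 0.3825 = 0.7650 mol
Q = 0.7650 × 96485 = 73810 C
t = Q / I = 73810 / 9.94 = 7426 s

7430 s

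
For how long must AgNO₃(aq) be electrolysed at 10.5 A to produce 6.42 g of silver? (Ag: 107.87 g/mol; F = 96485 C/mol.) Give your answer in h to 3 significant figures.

n(Ag) = 6.42 / 107.87 = 0.05952 mol
Ag⁺ + e⁻ → Ag, so n(e⁻) = 0.05952 mol
Q = 0.05952 × 96485 = 5743 C
t = Q / I = 5743 / 10.5 = 547.0 s = 0.152 h

0.152 h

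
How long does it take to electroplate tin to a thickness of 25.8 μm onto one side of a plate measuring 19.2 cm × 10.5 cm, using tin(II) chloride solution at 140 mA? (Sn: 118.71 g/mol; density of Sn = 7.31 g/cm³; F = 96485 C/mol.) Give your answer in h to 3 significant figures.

12.3 h

Plated area = 19.2 × 10.5 = 201.6 cm²
Volume = 201.6 × 25.8×10⁻⁴ cm = 0.5201 cm³
m(Sn) = 0.5201 × 7.31 = 3.802 g
n(Sn) = 3.802 / 118.71 = 0.03203 mol; n(e⁻) = 2 × 0.03203 = 0.06406 mol
Q = 0.06406 × 96485 = 6181 C
t = 6181 / 0.140 = 44150 s = 12.3 h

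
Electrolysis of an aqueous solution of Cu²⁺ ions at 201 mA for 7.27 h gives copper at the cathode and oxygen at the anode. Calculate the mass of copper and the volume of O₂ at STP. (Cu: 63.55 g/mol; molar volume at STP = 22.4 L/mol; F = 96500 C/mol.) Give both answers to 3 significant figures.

1.73 g Cu; 0.305 L O₂

Q = 0.201 × 26172 = 5261 C; n(e⁻) = 5261 / 96500 = 0.05452 mol
Cathode: Cu²⁺ + 2e⁻ → Cu → n(Cu) = 0.05452/2 = 0.02726 mol → 1.73 g
Anode: 2H₂O → O₂ + 4H⁺ + 4e⁻ → n(O₂) = 0.05452/4 = 0.01363 mol → 0.305 L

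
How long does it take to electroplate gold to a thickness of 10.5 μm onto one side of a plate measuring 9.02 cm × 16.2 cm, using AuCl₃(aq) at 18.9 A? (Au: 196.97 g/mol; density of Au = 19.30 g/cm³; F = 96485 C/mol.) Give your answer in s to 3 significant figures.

230 s

Plated area = 9.02 × 16.2 = 146.1 cm²
Volume = 146.1 × 10.5×10⁻⁴ cm = 0.1534 cm³
m(Au) = 0.1534 × 19.30 = 2.961 g
n(Au) = 2.961 / 196.97 = 0.01503 mol; n(e⁻) = 3 × 0.01503 = 0.04509 mol
Q = 0.04509 × 96485 = 4351 C
t = 4351 / 18.9 = 230.2 s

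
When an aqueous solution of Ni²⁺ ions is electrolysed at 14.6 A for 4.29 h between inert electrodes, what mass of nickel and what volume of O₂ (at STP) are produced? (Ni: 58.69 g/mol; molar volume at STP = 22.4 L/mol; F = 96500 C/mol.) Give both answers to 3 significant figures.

68.6 g Ni; 13.1 L O₂

Q = 14.6 × 15444 = 2.255×10^5 C; n(e⁻) = 2.255×10^5 / 96500 = 2.337 mol
Cathode: Ni²⁺ + 2e⁻ → Ni → n(Ni) = 2.337/2 = 1.169 mol → 68.6 g
Anode: 2H₂O → O₂ + 4H⁺ + 4e⁻ → n(O₂) = 2.337/4 = 0.5843 mol → 13.1 L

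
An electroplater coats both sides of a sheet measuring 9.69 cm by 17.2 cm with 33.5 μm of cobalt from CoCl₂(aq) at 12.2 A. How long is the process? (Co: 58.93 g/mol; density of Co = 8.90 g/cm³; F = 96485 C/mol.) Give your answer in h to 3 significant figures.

Plated area = 2 × 9.69 × 17.2 = 333.3 cm²
Volume = 333.3 × 33.5×10⁻⁴ cm = 1.117 cm³
m(Co) = 1.117 × 8.90 = 9.941 g
n(Co) = 9.941 / 58.93 = 0.1687 mol; n(e⁻) = 2 × 0.1687 = 0.3374 mol
Q = 0.3374 × 96485 = 32550 C
t = 32550 / 12.2 = 2668 s = 0.741 h

0.741 h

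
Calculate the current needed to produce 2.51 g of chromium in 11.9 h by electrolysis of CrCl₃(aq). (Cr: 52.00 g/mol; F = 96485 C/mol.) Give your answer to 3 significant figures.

0.326 A

n(Cr) = 2.51 / 52.00 = 0.04827 mol
Cr³⁺ + 3e⁻ → Cr, so n(e⁻) = 3 × 0.04827 = 0.1448 mol
Q = 0.1448 × 96485 = 13970 C
I = Q / t = 13970 / 42840 s = 0.326 A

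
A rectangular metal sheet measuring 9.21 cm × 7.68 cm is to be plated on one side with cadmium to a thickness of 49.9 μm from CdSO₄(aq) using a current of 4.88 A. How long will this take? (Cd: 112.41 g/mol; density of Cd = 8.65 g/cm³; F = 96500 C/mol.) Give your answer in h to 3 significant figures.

0.298 h

Plated area = 9.21 × 7.68 = 70.73 cm²
Volume = 70.73 × 49.9×10⁻⁴ cm = 0.3529 cm³
m(Cd) = 0.3529 × 8.65 = 3.053 g
n(Cd) = 3.053 / 112.41 = 0.02716 mol; n(e⁻) = 2 × 0.02716 = 0.05432 mol
Q = 0.05432 × 96500 = 5242 C
t = 5242 / 4.88 = 1074 s = 0.298 h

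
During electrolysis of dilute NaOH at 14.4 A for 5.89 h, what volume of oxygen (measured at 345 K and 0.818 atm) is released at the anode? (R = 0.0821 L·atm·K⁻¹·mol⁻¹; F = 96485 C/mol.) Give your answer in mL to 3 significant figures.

Q = It = 14.4 × 21204 = 3.053×10^5 C
n(e⁻) = Q/F = 3.053×10^5/96485 = 3.164 mol
2H₂O → O₂ + 4H⁺ + 4e⁻, so n(O₂) = 3.164 / 4 = 0.7910 mol
V = nRT/P = 0.7910 × 0.0821 × 345 / 0.818 = 27.39 L
= 27400 mL

27400 mL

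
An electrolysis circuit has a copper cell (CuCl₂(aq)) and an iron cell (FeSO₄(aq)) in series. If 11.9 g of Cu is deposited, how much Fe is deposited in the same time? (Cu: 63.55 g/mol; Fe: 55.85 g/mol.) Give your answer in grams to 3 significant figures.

10.5 g

n(Cu) = 11.9 / 63.55 = 0.1873 mol
Cu²⁺ + 2e⁻ → Cu, so n(e⁻) = 2 × 0.1873 = 0.3746 mol
The cells are in series, so the same charge (and hence the same n(e⁻) = 0.3746 mol) passes through both.
Fe²⁺ + 2e⁻ → Fe, so n(Fe) = 0.3746 / 2 = 0.1873 mol
m(Fe) = 0.1873 × 55.85 = 10.5 g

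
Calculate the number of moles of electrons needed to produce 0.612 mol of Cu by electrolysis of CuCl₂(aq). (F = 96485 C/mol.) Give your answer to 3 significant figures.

1.22 mol

Cu²⁺ + 2e⁻ → Cu, so n(e⁻) = 2 × 0.612 = 1.224 mol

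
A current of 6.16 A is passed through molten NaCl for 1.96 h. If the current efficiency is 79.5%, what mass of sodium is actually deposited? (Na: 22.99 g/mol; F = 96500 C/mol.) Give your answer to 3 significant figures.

8.23 g

Q = 6.16 × 7056 = 43460 C
n(e⁻) = 43460 / 96500 = 0.4504 mol
Na⁺ + e⁻ → Na, so theoretical m(Na) = 0.4504 × 22.99 = 10.35 g
Actual mass = 79.5% × 10.35 = 8.23 g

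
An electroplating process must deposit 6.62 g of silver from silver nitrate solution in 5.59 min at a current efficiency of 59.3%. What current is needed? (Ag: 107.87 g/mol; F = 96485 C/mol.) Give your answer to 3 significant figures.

n(Ag) = 6.62 / 107.87 = 0.06137 mol
Ag⁺ + e⁻ → Ag, so n(e⁻) = 0.06137 mol
Q = 0.06137 × 96485 / 0.593 = 9985 C
I = Q / t = 9985 / 335.4 s = 29.8 A

29.8 A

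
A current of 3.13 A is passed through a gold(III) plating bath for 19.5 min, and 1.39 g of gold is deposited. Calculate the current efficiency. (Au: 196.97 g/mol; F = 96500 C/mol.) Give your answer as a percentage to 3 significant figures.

55.8%

Q = 3.13 × 1170 = 3662 C
n(e⁻) = 3662 / 96500 = 0.03795 mol
Au³⁺ + 3e⁻ → Au, so theoretical n(Au) = 0.01265 mol → 2.492 g
Efficiency = 1.39 / 2.492 = 0.5578 = 55.8%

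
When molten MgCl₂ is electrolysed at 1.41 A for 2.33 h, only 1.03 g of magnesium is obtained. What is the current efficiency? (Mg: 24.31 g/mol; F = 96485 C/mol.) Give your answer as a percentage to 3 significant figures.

Q = 1.41 × 8388 = 11830 C
n(e⁻) = 11830 / 96485 = 0.1226 mol
Mg²⁺ + 2e⁻ → Mg, so theoretical n(Mg) = 0.06130 mol → 1.490 g
Efficiency = 1.03 / 1.490 = 0.6913 = 69.1%

69.1%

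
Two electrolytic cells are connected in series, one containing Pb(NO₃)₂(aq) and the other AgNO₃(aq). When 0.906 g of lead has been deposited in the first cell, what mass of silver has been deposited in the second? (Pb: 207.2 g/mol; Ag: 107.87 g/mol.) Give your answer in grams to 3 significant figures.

n(Pb) = 0.906 / 207.2 = 0.004373 mol
Pb²⁺ + 2e⁻ → Pb, so n(e⁻) = 2 × 0.004373 = 0.008746 mol
In series, the same 0.008746 mol of electrons flows through the second cell.
Ag⁺ + e⁻ → Ag, so n(Ag) = 0.008746 mol
m(Ag) = 0.008746 × 107.87 = 0.943 g

0.943 g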